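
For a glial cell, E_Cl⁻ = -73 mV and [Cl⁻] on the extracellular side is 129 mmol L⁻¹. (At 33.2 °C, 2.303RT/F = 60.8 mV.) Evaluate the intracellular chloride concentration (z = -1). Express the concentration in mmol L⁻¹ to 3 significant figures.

8.13 mmol L⁻¹

Nernst: E = (60.8/-1) · log₁₀([out]/[in]), so log₁₀([out]/[in]) = -73.0 × -1 / 60.8 = 1.2007.
[out]/[in] = 10^(1.2007) = 15.87.
[in] = 129 / 15.87 = 8.127 mmol L⁻¹.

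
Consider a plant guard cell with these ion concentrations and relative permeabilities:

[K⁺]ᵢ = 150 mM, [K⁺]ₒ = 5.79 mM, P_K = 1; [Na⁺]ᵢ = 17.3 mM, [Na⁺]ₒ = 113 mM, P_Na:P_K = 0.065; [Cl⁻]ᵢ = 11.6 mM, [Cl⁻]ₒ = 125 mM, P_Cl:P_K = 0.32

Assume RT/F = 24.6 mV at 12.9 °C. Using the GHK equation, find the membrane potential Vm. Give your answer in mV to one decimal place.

Vm = 24.6 · ln[(Σ P·[cation]ₒ + Σ P·[anion]ᵢ) / (Σ P·[cation]ᵢ + Σ P·[anion]ₒ)]
Numerator = 1×5.79 + 0.065×113 + 0.32×11.6 = 16.85
Denominator = 1×150 + 0.065×17.3 + 0.32×125 = 191.1
Vm = 24.6 · ln(0.088147) = 24.6 × (-2.4288) = -59.75 mV

-59.7 mV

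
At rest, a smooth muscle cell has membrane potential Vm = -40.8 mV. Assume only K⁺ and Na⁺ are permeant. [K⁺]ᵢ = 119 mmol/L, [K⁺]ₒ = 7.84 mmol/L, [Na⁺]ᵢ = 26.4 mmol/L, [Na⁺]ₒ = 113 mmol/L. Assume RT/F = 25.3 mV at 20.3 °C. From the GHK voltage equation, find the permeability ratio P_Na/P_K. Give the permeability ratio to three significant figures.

0.147

Let α = P_Na/P_K. GHK: Vm = 25.3·ln[(Kₒ + α·Naₒ)/(Kᵢ + α·Naᵢ)].
e^(Vm/25.3) = e^(-40.8/25.3) = 0.19936
So 0.19936·(Kᵢ + α·Naᵢ) = Kₒ + α·Naₒ → α = (0.19936·119.0 − 7.84) / (113.0 − 0.19936·26.4)
α = (23.72 − 7.84) / (113.0 − 5.263) = 15.88/107.7 = 0.1474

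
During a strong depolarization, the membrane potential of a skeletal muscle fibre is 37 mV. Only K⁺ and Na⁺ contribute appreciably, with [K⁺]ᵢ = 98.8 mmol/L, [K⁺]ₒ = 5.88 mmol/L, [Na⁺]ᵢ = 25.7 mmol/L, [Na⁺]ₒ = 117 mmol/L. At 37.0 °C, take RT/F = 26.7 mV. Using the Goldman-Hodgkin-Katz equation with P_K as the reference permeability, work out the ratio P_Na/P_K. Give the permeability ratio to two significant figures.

Let α = P_Na/P_K. GHK: Vm = 26.7·ln[(Kₒ + α·Naₒ)/(Kᵢ + α·Naᵢ)].
e^(Vm/26.7) = e^(37.0/26.7) = 3.9979
So 3.9979·(Kᵢ + α·Naᵢ) = Kₒ + α·Naₒ → α = (3.9979·98.8 − 5.88) / (117.0 − 3.9979·25.7)
α = (395 − 5.88) / (117.0 − 102.7) = 389.1/14.25 = 27.3

27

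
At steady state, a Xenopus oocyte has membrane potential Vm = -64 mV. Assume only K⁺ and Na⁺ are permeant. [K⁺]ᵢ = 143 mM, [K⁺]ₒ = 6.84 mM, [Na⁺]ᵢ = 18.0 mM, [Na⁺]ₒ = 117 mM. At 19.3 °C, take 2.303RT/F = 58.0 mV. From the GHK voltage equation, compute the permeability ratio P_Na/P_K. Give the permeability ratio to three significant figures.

Let α = P_Na/P_K. GHK: Vm = 58.0·log₁₀[(Kₒ + α·Naₒ)/(Kᵢ + α·Naᵢ)].
10^(Vm/58.0) = 10^(-64.0/58.0) = 0.078805
So 0.078805·(Kᵢ + α·Naᵢ) = Kₒ + α·Naₒ → α = (0.078805·143.0 − 6.84) / (117.0 − 0.078805·18.0)
α = (11.27 − 6.84) / (117.0 − 1.418) = 4.429/115.6 = 0.03832

0.0383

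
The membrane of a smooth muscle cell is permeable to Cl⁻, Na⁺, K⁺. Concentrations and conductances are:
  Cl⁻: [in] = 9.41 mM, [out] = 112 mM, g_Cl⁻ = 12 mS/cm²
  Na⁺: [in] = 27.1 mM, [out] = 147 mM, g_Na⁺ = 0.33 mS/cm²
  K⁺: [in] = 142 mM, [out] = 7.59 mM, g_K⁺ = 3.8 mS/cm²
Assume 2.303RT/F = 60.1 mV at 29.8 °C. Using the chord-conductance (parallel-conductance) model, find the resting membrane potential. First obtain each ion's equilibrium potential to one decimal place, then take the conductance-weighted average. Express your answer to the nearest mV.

-65 mV

E_Cl⁻ = (60.1/-1)·log₁₀(112/9.41) = -64.6 mV
E_Na⁺ = (60.1/1)·log₁₀(147/27.1) = 44.1 mV
E_K⁺ = (60.1/1)·log₁₀(7.59/142) = -76.4 mV
Vm = (Σ gᵢEᵢ)/(Σ gᵢ) = (12·-64.6 + 0.33·44.1 + 3.8·-76.4) / (12 + 0.33 + 3.8)
= -1050.97 / 16.13 = -65.16 mV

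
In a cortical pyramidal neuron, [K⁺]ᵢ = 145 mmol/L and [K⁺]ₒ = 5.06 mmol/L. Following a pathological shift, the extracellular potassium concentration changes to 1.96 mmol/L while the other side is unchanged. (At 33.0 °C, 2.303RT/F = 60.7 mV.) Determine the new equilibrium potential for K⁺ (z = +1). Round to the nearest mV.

After the shift: [K⁺]_out = 1.96, [K⁺]_in = 145 mmol/L.
E_new = (60.7/1)·log₁₀(1.96/145) = 60.70 · (-1.8691) = -113.46 mV

-113 mV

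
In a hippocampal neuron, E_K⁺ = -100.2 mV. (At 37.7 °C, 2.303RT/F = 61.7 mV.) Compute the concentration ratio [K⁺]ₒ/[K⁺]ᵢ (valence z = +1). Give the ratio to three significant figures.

log₁₀([out]/[in]) = E·z/(61.7) = -100.2 × 1 / 61.7 = -1.6240
[out]/[in] = 10^(-1.6240) = 0.02377

0.0238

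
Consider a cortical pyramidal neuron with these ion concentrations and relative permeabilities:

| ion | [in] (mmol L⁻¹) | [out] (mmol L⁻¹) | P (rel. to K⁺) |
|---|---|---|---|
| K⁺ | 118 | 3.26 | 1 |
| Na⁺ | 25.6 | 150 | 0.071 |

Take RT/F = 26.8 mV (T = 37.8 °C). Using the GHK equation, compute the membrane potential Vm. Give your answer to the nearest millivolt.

-58 mV

Vm = 26.8 · ln[(Σ P·[cation]ₒ + Σ P·[anion]ᵢ) / (Σ P·[cation]ᵢ + Σ P·[anion]ₒ)]
Numerator = 1×3.26 + 0.071×150 = 13.91
Denominator = 1×118 + 0.071×25.6 = 119.8
Vm = 26.8 · ln(0.11609) = 26.8 × (-2.1534) = -57.71 mV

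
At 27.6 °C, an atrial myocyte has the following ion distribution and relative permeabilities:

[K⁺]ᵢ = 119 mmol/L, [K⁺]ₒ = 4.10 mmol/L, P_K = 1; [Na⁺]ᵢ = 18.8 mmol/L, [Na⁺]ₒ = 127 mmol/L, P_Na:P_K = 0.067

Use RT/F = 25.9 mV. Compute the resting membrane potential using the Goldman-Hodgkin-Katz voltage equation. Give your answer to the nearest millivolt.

-58 mV

Vm = 25.9 · ln[(Σ P·[cation]ₒ + Σ P·[anion]ᵢ) / (Σ P·[cation]ᵢ + Σ P·[anion]ₒ)]
Numerator = 1×4.10 + 0.067×127 = 12.61
Denominator = 1×119 + 0.067×18.8 = 120.3
Vm = 25.9 · ln(0.10485) = 25.9 × (-2.2552) = -58.41 mV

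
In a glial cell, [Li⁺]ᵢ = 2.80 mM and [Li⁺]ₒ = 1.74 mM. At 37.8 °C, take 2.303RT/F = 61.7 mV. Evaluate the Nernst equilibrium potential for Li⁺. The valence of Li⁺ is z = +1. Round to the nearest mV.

E = (61.7/z) · log₁₀([Li⁺]_out/[Li⁺]_in) with z = +1.
= (61.7/1) · log₁₀(1.74/2.80) = 61.70 · log₁₀(0.6214)
= 61.70 · (-0.2066) = -12.75 mV

-13 mV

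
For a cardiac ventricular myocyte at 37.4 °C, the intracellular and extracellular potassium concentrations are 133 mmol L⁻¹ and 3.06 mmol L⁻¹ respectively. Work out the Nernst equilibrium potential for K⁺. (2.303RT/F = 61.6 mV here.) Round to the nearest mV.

-101 mV

E = (61.6/z) · log₁₀([K⁺]_out/[K⁺]_in) with z = +1.
= (61.6/1) · log₁₀(3.06/133) = 61.60 · log₁₀(0.02301)
= 61.60 · (-1.6381) = -100.91 mV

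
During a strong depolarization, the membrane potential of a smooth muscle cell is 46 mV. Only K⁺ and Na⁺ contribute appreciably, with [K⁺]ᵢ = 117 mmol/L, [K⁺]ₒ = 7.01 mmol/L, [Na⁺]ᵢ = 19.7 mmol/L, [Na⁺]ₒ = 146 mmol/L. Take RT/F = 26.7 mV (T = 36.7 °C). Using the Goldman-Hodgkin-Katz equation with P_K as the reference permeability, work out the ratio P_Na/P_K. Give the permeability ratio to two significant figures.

18

Let α = P_Na/P_K. GHK: Vm = 26.7·ln[(Kₒ + α·Naₒ)/(Kᵢ + α·Naᵢ)].
e^(Vm/26.7) = e^(46.0/26.7) = 5.6004
So 5.6004·(Kᵢ + α·Naᵢ) = Kₒ + α·Naₒ → α = (5.6004·117.0 − 7.01) / (146.0 − 5.6004·19.7)
α = (655.3 − 7.01) / (146.0 − 110.3) = 648.2/35.67 = 18.17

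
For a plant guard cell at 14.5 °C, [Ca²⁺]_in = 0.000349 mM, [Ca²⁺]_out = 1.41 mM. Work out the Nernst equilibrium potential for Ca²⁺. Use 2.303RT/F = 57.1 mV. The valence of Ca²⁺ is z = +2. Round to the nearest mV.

E = (57.1/z) · log₁₀([Ca²⁺]_out/[Ca²⁺]_in) with z = +2.
= (57.1/2) · log₁₀(1.41/0.000349) = 28.55 · log₁₀(4040)
= 28.55 · (3.6064) = 102.96 mV

103 mV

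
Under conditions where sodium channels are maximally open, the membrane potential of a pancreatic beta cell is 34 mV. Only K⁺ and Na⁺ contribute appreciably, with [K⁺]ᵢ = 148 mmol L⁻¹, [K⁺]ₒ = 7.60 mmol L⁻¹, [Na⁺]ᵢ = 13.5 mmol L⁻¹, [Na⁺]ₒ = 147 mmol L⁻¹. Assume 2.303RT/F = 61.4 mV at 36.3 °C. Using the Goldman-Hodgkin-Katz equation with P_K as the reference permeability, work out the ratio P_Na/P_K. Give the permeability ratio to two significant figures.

Let α = P_Na/P_K. GHK: Vm = 61.4·log₁₀[(Kₒ + α·Naₒ)/(Kᵢ + α·Naᵢ)].
10^(Vm/61.4) = 10^(34.0/61.4) = 3.5789
So 3.5789·(Kᵢ + α·Naᵢ) = Kₒ + α·Naₒ → α = (3.5789·148.0 − 7.6) / (147.0 − 3.5789·13.5)
α = (529.7 − 7.6) / (147.0 − 48.31) = 522.1/98.69 = 5.29

5.3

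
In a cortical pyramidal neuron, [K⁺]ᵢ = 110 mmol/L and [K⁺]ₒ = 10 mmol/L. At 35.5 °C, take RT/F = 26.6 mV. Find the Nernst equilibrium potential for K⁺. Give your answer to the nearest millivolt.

-64 mV

E = (26.6/z) · ln([K⁺]_out/[K⁺]_in) with z = +1.
= (26.6/1) · ln(10/110) = 26.60 · ln(0.09091)
= 26.60 · (-2.3979) = -63.78 mV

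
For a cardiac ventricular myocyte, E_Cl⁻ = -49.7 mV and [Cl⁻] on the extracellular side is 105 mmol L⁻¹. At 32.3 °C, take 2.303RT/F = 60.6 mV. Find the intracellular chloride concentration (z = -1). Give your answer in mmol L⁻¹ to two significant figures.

16 mmol L⁻¹

Nernst: E = (60.6/-1) · log₁₀([out]/[in]), so log₁₀([out]/[in]) = -49.7 × -1 / 60.6 = 0.8201.
[out]/[in] = 10^(0.8201) = 6.609.
[in] = 105 / 6.609 = 15.89 mmol L⁻¹.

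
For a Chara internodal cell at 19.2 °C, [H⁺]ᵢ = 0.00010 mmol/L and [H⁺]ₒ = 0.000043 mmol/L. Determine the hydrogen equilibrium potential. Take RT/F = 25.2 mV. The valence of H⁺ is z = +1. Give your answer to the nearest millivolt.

E = (25.2/z) · ln([H⁺]_out/[H⁺]_in) with z = +1.
= (25.2/1) · ln(0.000043/0.00010) = 25.20 · ln(0.43)
= 25.20 · (-0.8440) = -21.27 mV

-21 mV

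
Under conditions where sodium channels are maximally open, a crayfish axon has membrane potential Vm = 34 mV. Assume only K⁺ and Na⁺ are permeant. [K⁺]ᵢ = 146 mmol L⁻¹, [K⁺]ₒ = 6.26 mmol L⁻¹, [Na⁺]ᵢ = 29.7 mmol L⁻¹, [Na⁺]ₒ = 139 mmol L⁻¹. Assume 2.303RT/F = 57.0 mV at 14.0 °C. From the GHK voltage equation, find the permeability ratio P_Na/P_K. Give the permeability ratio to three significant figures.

26.3

Let α = P_Na/P_K. GHK: Vm = 57.0·log₁₀[(Kₒ + α·Naₒ)/(Kᵢ + α·Naᵢ)].
10^(Vm/57.0) = 10^(34.0/57.0) = 3.949
So 3.949·(Kᵢ + α·Naᵢ) = Kₒ + α·Naₒ → α = (3.949·146.0 − 6.26) / (139.0 − 3.949·29.7)
α = (576.6 − 6.26) / (139.0 − 117.3) = 570.3/21.71 = 26.26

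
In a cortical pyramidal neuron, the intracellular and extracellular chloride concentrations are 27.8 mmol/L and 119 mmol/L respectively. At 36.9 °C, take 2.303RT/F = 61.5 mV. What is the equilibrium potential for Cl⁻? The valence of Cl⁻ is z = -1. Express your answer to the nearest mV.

E = (61.5/z) · log₁₀([Cl⁻]_out/[Cl⁻]_in) with z = -1.
For an anion, dividing by z = -1 reverses the sign.
= (61.5/-1) · log₁₀(119/27.8) = -61.50 · log₁₀(4.281)
= -61.50 · (0.6315) = -38.84 mV

-39 mV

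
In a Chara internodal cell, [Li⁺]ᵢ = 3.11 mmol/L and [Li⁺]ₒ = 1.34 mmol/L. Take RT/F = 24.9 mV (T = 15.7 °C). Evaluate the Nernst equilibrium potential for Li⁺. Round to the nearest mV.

-21 mV

E = (24.9/z) · ln([Li⁺]_out/[Li⁺]_in) with z = +1.
= (24.9/1) · ln(1.34/3.11) = 24.90 · ln(0.4309)
= 24.90 · (-0.8420) = -20.96 mV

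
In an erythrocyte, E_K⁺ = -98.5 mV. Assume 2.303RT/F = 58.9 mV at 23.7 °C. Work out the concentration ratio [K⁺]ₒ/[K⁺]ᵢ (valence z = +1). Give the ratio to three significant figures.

0.0213

log₁₀([out]/[in]) = E·z/(58.9) = -98.5 × 1 / 58.9 = -1.6723
[out]/[in] = 10^(-1.6723) = 0.02127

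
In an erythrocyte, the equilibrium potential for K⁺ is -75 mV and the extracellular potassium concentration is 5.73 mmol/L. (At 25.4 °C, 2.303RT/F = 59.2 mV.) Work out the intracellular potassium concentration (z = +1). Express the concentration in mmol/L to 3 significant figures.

Nernst: E = (59.2/1) · log₁₀([out]/[in]), so log₁₀([out]/[in]) = -75.0 × 1 / 59.2 = -1.2669.
[out]/[in] = 10^(-1.2669) = 0.05409.
[in] = 5.73 / 0.05409 = 105.9 mmol/L.

106 mmol/L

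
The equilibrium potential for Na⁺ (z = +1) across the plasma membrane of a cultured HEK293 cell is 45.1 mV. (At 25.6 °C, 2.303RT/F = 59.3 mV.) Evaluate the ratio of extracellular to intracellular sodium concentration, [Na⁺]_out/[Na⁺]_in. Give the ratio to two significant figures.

log₁₀([out]/[in]) = E·z/(59.3) = 45.1 × 1 / 59.3 = 0.7605
[out]/[in] = 10^(0.7605) = 5.762

5.8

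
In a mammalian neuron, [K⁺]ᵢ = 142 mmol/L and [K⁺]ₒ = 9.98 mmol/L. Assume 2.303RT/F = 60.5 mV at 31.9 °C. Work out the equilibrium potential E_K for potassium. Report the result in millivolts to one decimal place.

-69.8 mV

E = (60.5/z) · log₁₀([K⁺]_out/[K⁺]_in) with z = +1.
= (60.5/1) · log₁₀(9.98/142) = 60.50 · log₁₀(0.07028)
= 60.50 · (-1.1532) = -69.77 mV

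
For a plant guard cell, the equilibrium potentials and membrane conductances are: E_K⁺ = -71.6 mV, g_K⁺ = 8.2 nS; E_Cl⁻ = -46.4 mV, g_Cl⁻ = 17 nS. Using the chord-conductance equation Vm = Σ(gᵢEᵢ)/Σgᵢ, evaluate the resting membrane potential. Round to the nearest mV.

Σ gᵢEᵢ = 8.2·(-71.6) + 17·(-46.4) = -1375.92
Σ gᵢ = 8.2 + 17 = 25.2
Vm = -1375.92 / 25.2 = -54.60 mV

-55 mV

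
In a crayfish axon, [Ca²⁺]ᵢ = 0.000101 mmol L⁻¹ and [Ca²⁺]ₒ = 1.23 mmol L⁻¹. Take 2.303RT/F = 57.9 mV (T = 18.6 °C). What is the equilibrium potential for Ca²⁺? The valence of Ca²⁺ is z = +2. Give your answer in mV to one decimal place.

118.3 mV

E = (57.9/z) · log₁₀([Ca²⁺]_out/[Ca²⁺]_in) with z = +2.
= (57.9/2) · log₁₀(1.23/0.000101) = 28.95 · log₁₀(1.218e+04)
= 28.95 · (4.0856) = 118.28 mV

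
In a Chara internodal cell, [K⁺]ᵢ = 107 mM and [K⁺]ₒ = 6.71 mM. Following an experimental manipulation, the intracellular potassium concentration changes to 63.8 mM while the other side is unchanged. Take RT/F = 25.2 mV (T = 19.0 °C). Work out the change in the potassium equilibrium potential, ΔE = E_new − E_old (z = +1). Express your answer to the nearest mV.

13 mV

E_old = (25.2/1)·ln(6.71/107) = -69.78 mV
E_new = (25.2/1)·ln(6.71/63.8) = -56.75 mV
ΔE = -56.75 − (-69.78) = 13.03 mV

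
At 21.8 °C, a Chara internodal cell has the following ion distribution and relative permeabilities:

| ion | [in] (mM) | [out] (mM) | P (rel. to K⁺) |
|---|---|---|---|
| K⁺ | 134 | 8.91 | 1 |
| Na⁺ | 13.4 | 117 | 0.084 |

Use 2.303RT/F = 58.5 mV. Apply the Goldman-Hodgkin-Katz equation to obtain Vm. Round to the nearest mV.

Vm = 58.5 · log₁₀[(Σ P·[cation]ₒ + Σ P·[anion]ᵢ) / (Σ P·[cation]ᵢ + Σ P·[anion]ₒ)]
Numerator = 1×8.91 + 0.084×117 = 18.74
Denominator = 1×134 + 0.084×13.4 = 135.1
Vm = 58.5 · log₁₀(0.13867) = 58.5 × (-0.8580) = -50.19 mV

-50 mV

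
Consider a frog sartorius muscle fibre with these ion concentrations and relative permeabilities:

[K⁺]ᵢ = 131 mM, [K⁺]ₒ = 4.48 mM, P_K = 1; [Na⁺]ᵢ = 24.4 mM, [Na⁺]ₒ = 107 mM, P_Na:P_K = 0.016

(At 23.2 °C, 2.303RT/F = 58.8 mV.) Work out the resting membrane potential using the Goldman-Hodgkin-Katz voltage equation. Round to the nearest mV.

Vm = 58.8 · log₁₀[(Σ P·[cation]ₒ + Σ P·[anion]ᵢ) / (Σ P·[cation]ᵢ + Σ P·[anion]ₒ)]
Numerator = 1×4.48 + 0.016×107 = 6.192
Denominator = 1×131 + 0.016×24.4 = 131.4
Vm = 58.8 · log₁₀(0.047127) = 58.8 × (-1.3267) = -78.01 mV

-78 mV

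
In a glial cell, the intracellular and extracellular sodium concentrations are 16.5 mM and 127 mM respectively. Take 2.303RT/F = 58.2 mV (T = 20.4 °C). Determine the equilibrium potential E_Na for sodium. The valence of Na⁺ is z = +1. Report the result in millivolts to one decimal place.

E = (58.2/z) · log₁₀([Na⁺]_out/[Na⁺]_in) with z = +1.
= (58.2/1) · log₁₀(127/16.5) = 58.20 · log₁₀(7.697)
= 58.20 · (0.8863) = 51.58 mV

51.6 mV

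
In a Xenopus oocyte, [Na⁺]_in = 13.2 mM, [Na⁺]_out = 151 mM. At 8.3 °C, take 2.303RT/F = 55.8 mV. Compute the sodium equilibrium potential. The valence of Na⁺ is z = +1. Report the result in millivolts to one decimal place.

59.1 mV

E = (55.8/z) · log₁₀([Na⁺]_out/[Na⁺]_in) with z = +1.
= (55.8/1) · log₁₀(151/13.2) = 55.80 · log₁₀(11.44)
= 55.80 · (1.0584) = 59.06 mV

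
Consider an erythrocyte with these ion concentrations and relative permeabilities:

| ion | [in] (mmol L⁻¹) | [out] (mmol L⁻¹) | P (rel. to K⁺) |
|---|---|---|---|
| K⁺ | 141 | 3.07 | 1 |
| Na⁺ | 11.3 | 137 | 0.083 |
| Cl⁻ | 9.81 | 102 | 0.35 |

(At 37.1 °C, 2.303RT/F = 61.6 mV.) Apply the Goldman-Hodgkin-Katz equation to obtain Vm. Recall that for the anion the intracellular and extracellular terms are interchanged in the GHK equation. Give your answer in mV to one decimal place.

-61.4 mV

Vm = 61.6 · log₁₀[(Σ P·[cation]ₒ + Σ P·[anion]ᵢ) / (Σ P·[cation]ᵢ + Σ P·[anion]ₒ)]
Numerator = 1×3.07 + 0.083×137 + 0.35×9.81 = 17.87
Denominator = 1×141 + 0.083×11.3 + 0.35×102 = 177.6
Vm = 61.6 · log₁₀(0.10062) = 61.6 × (-0.9973) = -61.43 mV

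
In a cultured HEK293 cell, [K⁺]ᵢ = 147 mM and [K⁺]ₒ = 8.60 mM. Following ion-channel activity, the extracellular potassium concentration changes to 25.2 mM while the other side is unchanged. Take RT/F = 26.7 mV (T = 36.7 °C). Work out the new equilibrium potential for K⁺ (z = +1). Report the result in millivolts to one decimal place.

-47.1 mV

After the shift: [K⁺]_out = 25.2, [K⁺]_in = 147 mM.
E_new = (26.7/1)·ln(25.2/147) = 26.70 · (-1.7636) = -47.09 mV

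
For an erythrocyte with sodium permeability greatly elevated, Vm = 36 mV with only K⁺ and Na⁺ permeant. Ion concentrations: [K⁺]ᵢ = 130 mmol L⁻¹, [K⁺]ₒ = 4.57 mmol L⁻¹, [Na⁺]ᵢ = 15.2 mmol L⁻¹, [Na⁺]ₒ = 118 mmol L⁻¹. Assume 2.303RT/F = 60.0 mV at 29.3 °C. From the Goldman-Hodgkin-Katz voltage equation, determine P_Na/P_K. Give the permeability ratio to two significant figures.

8.9

Let α = P_Na/P_K. GHK: Vm = 60.0·log₁₀[(Kₒ + α·Naₒ)/(Kᵢ + α·Naᵢ)].
10^(Vm/60.0) = 10^(36.0/60.0) = 3.9811
So 3.9811·(Kᵢ + α·Naᵢ) = Kₒ + α·Naₒ → α = (3.9811·130.0 − 4.57) / (118.0 − 3.9811·15.2)
α = (517.5 − 4.57) / (118.0 − 60.51) = 513/57.49 = 8.923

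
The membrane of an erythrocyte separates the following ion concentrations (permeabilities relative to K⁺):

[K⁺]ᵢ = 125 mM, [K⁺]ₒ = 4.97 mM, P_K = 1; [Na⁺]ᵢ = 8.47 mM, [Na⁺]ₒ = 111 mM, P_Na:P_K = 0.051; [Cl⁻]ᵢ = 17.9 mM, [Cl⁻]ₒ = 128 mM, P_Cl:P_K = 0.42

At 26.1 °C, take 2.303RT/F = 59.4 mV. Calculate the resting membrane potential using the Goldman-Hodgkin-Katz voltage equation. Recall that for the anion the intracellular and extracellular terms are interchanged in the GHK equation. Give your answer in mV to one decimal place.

-59.1 mV

Vm = 59.4 · log₁₀[(Σ P·[cation]ₒ + Σ P·[anion]ᵢ) / (Σ P·[cation]ᵢ + Σ P·[anion]ₒ)]
Numerator = 1×4.97 + 0.051×111 + 0.42×17.9 = 18.15
Denominator = 1×125 + 0.051×8.47 + 0.42×128 = 179.2
Vm = 59.4 · log₁₀(0.10128) = 59.4 × (-0.9945) = -59.07 mV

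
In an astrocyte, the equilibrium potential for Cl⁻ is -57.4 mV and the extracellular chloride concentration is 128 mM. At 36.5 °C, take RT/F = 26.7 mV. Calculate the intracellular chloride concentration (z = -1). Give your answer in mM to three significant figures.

Nernst: E = (26.7/-1) · ln([out]/[in]), so ln([out]/[in]) = -57.4 × -1 / 26.7 = 2.1498.
[out]/[in] = e^(2.1498) = 8.583.
[in] = 128 / 8.583 = 14.91 mM.

14.9 mM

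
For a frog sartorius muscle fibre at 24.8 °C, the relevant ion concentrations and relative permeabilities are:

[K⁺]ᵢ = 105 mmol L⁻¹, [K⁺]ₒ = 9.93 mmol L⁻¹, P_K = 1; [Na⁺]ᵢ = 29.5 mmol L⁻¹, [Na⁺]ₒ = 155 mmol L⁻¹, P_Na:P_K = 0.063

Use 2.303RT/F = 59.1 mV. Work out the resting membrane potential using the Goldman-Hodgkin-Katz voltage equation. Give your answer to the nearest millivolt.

Vm = 59.1 · log₁₀[(Σ P·[cation]ₒ + Σ P·[anion]ᵢ) / (Σ P·[cation]ᵢ + Σ P·[anion]ₒ)]
Numerator = 1×9.93 + 0.063×155 = 19.7
Denominator = 1×105 + 0.063×29.5 = 106.9
Vm = 59.1 · log₁₀(0.18431) = 59.1 × (-0.7345) = -43.41 mV

-43 mV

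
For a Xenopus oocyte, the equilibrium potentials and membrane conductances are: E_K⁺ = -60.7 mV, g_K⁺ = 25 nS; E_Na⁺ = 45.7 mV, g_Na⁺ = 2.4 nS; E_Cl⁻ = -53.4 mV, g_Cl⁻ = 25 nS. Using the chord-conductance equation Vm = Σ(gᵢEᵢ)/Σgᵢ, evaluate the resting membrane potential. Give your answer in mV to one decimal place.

Σ gᵢEᵢ = 25·(-60.7) + 2.4·(45.7) + 25·(-53.4) = -2742.82
Σ gᵢ = 25 + 2.4 + 25 = 52.4
Vm = -2742.82 / 52.4 = -52.34 mV

-52.3 mV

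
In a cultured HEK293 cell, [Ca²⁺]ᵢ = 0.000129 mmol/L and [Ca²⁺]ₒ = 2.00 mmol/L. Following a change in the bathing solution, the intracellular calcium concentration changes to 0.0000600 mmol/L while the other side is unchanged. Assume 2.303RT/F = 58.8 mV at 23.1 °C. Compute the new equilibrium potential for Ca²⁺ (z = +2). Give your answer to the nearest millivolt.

After the shift: [Ca²⁺]_out = 2.00, [Ca²⁺]_in = 0.0000600 mmol/L.
E_new = (58.8/2)·log₁₀(2.00/0.0000600) = 29.40 · (4.5229) = 132.97 mV

133 mV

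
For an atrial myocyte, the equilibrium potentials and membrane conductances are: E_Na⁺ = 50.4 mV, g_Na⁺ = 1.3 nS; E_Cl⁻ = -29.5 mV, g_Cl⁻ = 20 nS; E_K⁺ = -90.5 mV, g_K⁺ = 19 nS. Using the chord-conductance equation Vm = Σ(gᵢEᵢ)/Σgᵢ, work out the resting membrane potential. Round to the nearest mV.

Σ gᵢEᵢ = 1.3·(50.4) + 20·(-29.5) + 19·(-90.5) = -2243.98
Σ gᵢ = 1.3 + 20 + 19 = 40.3
Vm = -2243.98 / 40.3 = -55.68 mV

-56 mV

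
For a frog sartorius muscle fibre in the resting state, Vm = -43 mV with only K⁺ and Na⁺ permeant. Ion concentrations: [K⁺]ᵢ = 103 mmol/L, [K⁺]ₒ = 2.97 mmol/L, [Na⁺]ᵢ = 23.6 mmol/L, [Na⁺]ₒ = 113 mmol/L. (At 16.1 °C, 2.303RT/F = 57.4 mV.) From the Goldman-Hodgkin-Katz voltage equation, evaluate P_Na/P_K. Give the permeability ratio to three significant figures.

0.141

Let α = P_Na/P_K. GHK: Vm = 57.4·log₁₀[(Kₒ + α·Naₒ)/(Kᵢ + α·Naᵢ)].
10^(Vm/57.4) = 10^(-43.0/57.4) = 0.17818
So 0.17818·(Kᵢ + α·Naᵢ) = Kₒ + α·Naₒ → α = (0.17818·103.0 − 2.97) / (113.0 − 0.17818·23.6)
α = (18.35 − 2.97) / (113.0 − 4.205) = 15.38/108.8 = 0.1414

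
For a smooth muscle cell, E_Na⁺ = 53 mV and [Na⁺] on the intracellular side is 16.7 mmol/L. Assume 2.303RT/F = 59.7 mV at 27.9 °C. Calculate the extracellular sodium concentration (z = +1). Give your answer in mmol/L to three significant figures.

129 mmol/L

Nernst: E = (59.7/1) · log₁₀([out]/[in]), so log₁₀([out]/[in]) = 53.0 × 1 / 59.7 = 0.8878.
[out]/[in] = 10^(0.8878) = 7.723.
[out] = 7.723 × 16.7 = 129 mmol/L.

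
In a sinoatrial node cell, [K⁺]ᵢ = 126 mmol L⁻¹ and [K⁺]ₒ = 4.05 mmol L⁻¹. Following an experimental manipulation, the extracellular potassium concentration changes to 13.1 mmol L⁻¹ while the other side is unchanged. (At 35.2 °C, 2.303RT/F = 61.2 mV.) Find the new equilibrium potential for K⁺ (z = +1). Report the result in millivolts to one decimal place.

After the shift: [K⁺]_out = 13.1, [K⁺]_in = 126 mmol L⁻¹.
E_new = (61.2/1)·log₁₀(13.1/126) = 61.20 · (-0.9831) = -60.17 mV

-60.2 mV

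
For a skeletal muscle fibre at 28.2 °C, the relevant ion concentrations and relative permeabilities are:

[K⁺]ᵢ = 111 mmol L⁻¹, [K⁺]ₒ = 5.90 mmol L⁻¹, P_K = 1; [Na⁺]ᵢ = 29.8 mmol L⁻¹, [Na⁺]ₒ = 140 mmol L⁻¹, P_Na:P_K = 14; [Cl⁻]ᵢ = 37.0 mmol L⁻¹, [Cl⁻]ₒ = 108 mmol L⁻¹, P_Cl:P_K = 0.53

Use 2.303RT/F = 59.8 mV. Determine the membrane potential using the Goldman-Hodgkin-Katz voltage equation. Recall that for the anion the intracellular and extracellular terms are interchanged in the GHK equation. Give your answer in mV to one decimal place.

31.7 mV

Vm = 59.8 · log₁₀[(Σ P·[cation]ₒ + Σ P·[anion]ᵢ) / (Σ P·[cation]ᵢ + Σ P·[anion]ₒ)]
Numerator = 1×5.90 + 14×140 + 0.53×37.0 = 1986
Denominator = 1×111 + 14×29.8 + 0.53×108 = 585.4
Vm = 59.8 · log₁₀(3.3915) = 59.8 × (0.5304) = 31.72 mV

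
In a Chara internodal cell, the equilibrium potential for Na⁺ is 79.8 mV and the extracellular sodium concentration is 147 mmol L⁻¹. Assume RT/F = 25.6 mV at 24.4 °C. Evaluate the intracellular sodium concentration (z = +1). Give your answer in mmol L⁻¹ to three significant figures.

Nernst: E = (25.6/1) · ln([out]/[in]), so ln([out]/[in]) = 79.8 × 1 / 25.6 = 3.1172.
[out]/[in] = e^(3.1172) = 22.58.
[in] = 147 / 22.58 = 6.509 mmol L⁻¹.

6.51 mmol L⁻¹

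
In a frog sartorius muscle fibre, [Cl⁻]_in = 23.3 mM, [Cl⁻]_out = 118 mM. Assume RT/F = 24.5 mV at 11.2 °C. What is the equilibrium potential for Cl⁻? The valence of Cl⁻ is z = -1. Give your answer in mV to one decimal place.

E = (24.5/z) · ln([Cl⁻]_out/[Cl⁻]_in) with z = -1.
For an anion, dividing by z = -1 reverses the sign.
= (24.5/-1) · ln(118/23.3) = -24.50 · ln(5.064)
= -24.50 · (1.6222) = -39.74 mV

-39.7 mV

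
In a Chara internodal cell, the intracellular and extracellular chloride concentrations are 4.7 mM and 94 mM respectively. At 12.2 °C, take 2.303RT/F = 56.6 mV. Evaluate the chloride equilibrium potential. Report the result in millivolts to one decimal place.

E = (56.6/z) · log₁₀([Cl⁻]_out/[Cl⁻]_in) with z = -1.
For an anion, dividing by z = -1 reverses the sign.
= (56.6/-1) · log₁₀(94/4.7) = -56.60 · log₁₀(20)
= -56.60 · (1.3010) = -73.64 mV

-73.6 mV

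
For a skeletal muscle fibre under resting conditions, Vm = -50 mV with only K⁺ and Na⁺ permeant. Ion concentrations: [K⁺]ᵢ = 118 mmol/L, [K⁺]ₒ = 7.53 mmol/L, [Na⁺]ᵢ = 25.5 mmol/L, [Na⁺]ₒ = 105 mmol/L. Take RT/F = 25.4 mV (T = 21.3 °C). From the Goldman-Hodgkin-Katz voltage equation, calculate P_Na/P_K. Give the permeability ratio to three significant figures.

Let α = P_Na/P_K. GHK: Vm = 25.4·ln[(Kₒ + α·Naₒ)/(Kᵢ + α·Naᵢ)].
e^(Vm/25.4) = e^(-50.0/25.4) = 0.13967
So 0.13967·(Kᵢ + α·Naᵢ) = Kₒ + α·Naₒ → α = (0.13967·118.0 − 7.53) / (105.0 − 0.13967·25.5)
α = (16.48 − 7.53) / (105.0 − 3.561) = 8.951/101.4 = 0.08824

0.0882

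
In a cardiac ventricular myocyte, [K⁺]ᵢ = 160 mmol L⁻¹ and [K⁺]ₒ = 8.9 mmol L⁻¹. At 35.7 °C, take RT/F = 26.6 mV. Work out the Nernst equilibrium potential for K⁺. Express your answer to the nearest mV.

E = (26.6/z) · ln([K⁺]_out/[K⁺]_in) with z = +1.
= (26.6/1) · ln(8.9/160) = 26.60 · ln(0.05563)
= 26.60 · (-2.8891) = -76.85 mV

-77 mV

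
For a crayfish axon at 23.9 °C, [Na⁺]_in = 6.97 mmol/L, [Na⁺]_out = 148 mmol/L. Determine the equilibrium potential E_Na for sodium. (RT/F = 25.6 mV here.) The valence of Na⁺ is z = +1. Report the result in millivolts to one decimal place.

78.2 mV

E = (25.6/z) · ln([Na⁺]_out/[Na⁺]_in) with z = +1.
= (25.6/1) · ln(148/6.97) = 25.60 · ln(21.23)
= 25.60 · (3.0556) = 78.22 mV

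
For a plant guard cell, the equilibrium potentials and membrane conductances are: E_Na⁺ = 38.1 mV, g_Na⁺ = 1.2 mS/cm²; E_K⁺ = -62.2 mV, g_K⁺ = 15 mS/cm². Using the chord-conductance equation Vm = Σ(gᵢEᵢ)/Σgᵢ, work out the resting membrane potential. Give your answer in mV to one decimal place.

Σ gᵢEᵢ = 1.2·(38.1) + 15·(-62.2) = -887.28
Σ gᵢ = 1.2 + 15 = 16.2
Vm = -887.28 / 16.2 = -54.77 mV

-54.8 mV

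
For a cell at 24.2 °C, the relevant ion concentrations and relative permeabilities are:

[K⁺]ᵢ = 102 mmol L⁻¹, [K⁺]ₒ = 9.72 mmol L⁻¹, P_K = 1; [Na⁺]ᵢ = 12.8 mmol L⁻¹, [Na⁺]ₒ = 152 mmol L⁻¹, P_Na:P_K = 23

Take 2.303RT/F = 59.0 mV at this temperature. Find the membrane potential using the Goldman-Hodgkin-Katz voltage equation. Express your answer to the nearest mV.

56 mV

Vm = 59.0 · log₁₀[(Σ P·[cation]ₒ + Σ P·[anion]ᵢ) / (Σ P·[cation]ᵢ + Σ P·[anion]ₒ)]
Numerator = 1×9.72 + 23×152 = 3506
Denominator = 1×102 + 23×12.8 = 396.4
Vm = 59.0 · log₁₀(8.8439) = 59.0 × (0.9466) = 55.85 mV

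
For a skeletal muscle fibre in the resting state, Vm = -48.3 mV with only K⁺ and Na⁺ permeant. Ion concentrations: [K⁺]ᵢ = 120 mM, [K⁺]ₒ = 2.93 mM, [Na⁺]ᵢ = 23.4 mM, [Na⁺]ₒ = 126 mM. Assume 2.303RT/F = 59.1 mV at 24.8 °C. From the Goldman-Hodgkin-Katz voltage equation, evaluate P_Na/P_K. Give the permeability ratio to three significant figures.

0.125

Let α = P_Na/P_K. GHK: Vm = 59.1·log₁₀[(Kₒ + α·Naₒ)/(Kᵢ + α·Naᵢ)].
10^(Vm/59.1) = 10^(-48.3/59.1) = 0.15231
So 0.15231·(Kᵢ + α·Naᵢ) = Kₒ + α·Naₒ → α = (0.15231·120.0 − 2.93) / (126.0 − 0.15231·23.4)
α = (18.28 − 2.93) / (126.0 − 3.564) = 15.35/122.4 = 0.1254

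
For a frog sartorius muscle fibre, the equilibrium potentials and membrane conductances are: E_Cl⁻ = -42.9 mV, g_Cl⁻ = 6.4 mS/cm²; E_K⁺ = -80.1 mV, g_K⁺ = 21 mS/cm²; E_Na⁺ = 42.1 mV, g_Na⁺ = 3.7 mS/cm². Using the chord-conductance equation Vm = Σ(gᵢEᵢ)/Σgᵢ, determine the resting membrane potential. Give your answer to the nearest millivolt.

-58 mV

Σ gᵢEᵢ = 6.4·(-42.9) + 21·(-80.1) + 3.7·(42.1) = -1800.89
Σ gᵢ = 6.4 + 21 + 3.7 = 31.1
Vm = -1800.89 / 31.1 = -57.91 mV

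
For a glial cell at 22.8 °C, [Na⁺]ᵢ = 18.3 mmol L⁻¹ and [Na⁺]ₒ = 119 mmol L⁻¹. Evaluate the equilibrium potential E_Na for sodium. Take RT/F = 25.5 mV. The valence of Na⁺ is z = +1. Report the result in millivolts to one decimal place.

47.7 mV

E = (25.5/z) · ln([Na⁺]_out/[Na⁺]_in) with z = +1.
= (25.5/1) · ln(119/18.3) = 25.50 · ln(6.503)
= 25.50 · (1.8722) = 47.74 mV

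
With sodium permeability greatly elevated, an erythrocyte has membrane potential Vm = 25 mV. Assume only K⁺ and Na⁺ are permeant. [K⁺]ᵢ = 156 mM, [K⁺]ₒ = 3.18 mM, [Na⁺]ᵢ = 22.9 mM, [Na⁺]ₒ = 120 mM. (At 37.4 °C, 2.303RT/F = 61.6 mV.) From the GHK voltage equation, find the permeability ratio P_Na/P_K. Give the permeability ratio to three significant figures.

6.39

Let α = P_Na/P_K. GHK: Vm = 61.6·log₁₀[(Kₒ + α·Naₒ)/(Kᵢ + α·Naᵢ)].
10^(Vm/61.6) = 10^(25.0/61.6) = 2.5459
So 2.5459·(Kᵢ + α·Naᵢ) = Kₒ + α·Naₒ → α = (2.5459·156.0 − 3.18) / (120.0 − 2.5459·22.9)
α = (397.2 − 3.18) / (120.0 − 58.3) = 394/61.7 = 6.386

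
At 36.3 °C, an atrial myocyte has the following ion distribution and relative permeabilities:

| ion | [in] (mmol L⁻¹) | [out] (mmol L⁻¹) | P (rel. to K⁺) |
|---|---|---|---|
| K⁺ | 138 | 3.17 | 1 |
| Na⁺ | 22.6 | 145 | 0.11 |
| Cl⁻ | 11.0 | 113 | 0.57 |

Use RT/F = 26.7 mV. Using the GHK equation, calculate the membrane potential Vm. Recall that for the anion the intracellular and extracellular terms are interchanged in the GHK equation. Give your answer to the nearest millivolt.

-56 mV

Vm = 26.7 · ln[(Σ P·[cation]ₒ + Σ P·[anion]ᵢ) / (Σ P·[cation]ᵢ + Σ P·[anion]ₒ)]
Numerator = 1×3.17 + 0.11×145 + 0.57×11.0 = 25.39
Denominator = 1×138 + 0.11×22.6 + 0.57×113 = 204.9
Vm = 26.7 · ln(0.12392) = 26.7 × (-2.0881) = -55.75 mV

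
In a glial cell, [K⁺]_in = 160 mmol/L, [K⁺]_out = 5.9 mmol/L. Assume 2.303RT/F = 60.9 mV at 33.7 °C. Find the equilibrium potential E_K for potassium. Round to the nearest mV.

E = (60.9/z) · log₁₀([K⁺]_out/[K⁺]_in) with z = +1.
= (60.9/1) · log₁₀(5.9/160) = 60.90 · log₁₀(0.03688)
= 60.90 · (-1.4333) = -87.29 mV

-87 mV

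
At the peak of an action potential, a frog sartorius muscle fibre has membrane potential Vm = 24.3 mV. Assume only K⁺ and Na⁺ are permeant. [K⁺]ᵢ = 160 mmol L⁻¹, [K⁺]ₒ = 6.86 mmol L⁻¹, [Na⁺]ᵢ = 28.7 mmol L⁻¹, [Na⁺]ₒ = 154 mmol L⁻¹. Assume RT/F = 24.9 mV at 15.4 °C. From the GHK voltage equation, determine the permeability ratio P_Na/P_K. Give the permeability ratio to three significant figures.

5.37

Let α = P_Na/P_K. GHK: Vm = 24.9·ln[(Kₒ + α·Naₒ)/(Kᵢ + α·Naᵢ)].
e^(Vm/24.9) = e^(24.3/24.9) = 2.6536
So 2.6536·(Kᵢ + α·Naᵢ) = Kₒ + α·Naₒ → α = (2.6536·160.0 − 6.86) / (154.0 − 2.6536·28.7)
α = (424.6 − 6.86) / (154.0 − 76.16) = 417.7/77.84 = 5.366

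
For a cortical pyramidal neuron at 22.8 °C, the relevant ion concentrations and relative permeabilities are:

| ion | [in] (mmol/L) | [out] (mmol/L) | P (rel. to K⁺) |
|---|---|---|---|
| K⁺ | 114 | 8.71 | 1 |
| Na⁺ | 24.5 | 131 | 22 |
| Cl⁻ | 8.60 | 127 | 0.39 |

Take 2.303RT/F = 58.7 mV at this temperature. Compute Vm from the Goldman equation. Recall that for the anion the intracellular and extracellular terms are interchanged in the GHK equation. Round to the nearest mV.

36 mV

Vm = 58.7 · log₁₀[(Σ P·[cation]ₒ + Σ P·[anion]ᵢ) / (Σ P·[cation]ᵢ + Σ P·[anion]ₒ)]
Numerator = 1×8.71 + 22×131 + 0.39×8.60 = 2894
Denominator = 1×114 + 22×24.5 + 0.39×127 = 702.5
Vm = 58.7 · log₁₀(4.1195) = 58.7 × (0.6148) = 36.09 mV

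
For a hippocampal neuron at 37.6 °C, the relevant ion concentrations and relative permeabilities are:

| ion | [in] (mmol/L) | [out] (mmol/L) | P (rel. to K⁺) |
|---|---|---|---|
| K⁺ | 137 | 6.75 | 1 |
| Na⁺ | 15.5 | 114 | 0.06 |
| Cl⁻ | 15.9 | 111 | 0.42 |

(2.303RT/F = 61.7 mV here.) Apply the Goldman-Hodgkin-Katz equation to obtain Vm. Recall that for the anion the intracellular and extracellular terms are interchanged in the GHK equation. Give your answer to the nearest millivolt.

Vm = 61.7 · log₁₀[(Σ P·[cation]ₒ + Σ P·[anion]ᵢ) / (Σ P·[cation]ᵢ + Σ P·[anion]ₒ)]
Numerator = 1×6.75 + 0.06×114 + 0.42×15.9 = 20.27
Denominator = 1×137 + 0.06×15.5 + 0.42×111 = 184.6
Vm = 61.7 · log₁₀(0.10982) = 61.7 × (-0.9593) = -59.19 mV

-59 mV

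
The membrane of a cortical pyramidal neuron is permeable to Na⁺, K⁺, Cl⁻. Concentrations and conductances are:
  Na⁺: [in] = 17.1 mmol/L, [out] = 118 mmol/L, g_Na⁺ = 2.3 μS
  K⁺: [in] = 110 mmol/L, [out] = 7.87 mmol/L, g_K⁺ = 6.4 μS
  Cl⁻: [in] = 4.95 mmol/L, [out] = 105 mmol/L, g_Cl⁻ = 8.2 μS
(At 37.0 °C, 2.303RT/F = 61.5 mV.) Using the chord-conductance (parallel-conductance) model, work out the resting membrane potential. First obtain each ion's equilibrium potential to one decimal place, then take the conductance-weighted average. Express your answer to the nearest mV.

-59 mV

E_Na⁺ = (61.5/1)·log₁₀(118/17.1) = 51.6 mV
E_K⁺ = (61.5/1)·log₁₀(7.87/110) = -70.4 mV
E_Cl⁻ = (61.5/-1)·log₁₀(105/4.95) = -81.6 mV
Vm = (Σ gᵢEᵢ)/(Σ gᵢ) = (2.3·51.6 + 6.4·-70.4 + 8.2·-81.6) / (2.3 + 6.4 + 8.2)
= -1001.00 / 16.9 = -59.23 mV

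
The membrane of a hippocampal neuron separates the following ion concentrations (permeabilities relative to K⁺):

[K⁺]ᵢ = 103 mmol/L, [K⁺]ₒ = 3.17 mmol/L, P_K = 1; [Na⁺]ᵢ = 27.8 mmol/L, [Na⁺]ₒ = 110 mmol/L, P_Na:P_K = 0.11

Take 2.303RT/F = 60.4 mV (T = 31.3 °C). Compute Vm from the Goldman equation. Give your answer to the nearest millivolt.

-51 mV

Vm = 60.4 · log₁₀[(Σ P·[cation]ₒ + Σ P·[anion]ᵢ) / (Σ P·[cation]ᵢ + Σ P·[anion]ₒ)]
Numerator = 1×3.17 + 0.11×110 = 15.27
Denominator = 1×103 + 0.11×27.8 = 106.1
Vm = 60.4 · log₁₀(0.14398) = 60.4 × (-0.8417) = -50.84 mV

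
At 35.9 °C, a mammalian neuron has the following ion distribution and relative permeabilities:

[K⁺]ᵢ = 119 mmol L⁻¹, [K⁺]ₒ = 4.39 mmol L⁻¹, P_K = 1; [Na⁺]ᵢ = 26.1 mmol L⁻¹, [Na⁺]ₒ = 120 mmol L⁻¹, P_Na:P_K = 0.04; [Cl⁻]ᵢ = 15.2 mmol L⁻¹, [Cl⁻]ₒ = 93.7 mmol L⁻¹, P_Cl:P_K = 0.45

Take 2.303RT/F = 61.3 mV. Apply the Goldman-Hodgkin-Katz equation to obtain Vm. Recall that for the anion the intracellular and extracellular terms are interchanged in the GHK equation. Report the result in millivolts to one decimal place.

-61.6 mV

Vm = 61.3 · log₁₀[(Σ P·[cation]ₒ + Σ P·[anion]ᵢ) / (Σ P·[cation]ᵢ + Σ P·[anion]ₒ)]
Numerator = 1×4.39 + 0.04×120 + 0.45×15.2 = 16.03
Denominator = 1×119 + 0.04×26.1 + 0.45×93.7 = 162.2
Vm = 61.3 · log₁₀(0.098823) = 61.3 × (-1.0051) = -61.62 mV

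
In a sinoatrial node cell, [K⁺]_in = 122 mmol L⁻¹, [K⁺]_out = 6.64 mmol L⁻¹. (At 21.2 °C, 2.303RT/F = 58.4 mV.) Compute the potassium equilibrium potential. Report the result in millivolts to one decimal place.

E = (58.4/z) · log₁₀([K⁺]_out/[K⁺]_in) with z = +1.
= (58.4/1) · log₁₀(6.64/122) = 58.40 · log₁₀(0.05443)
= 58.40 · (-1.2642) = -73.83 mV

-73.8 mV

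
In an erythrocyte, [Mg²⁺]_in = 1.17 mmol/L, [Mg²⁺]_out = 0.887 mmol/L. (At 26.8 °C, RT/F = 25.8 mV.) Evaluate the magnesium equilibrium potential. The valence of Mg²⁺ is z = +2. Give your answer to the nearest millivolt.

-4 mV

E = (25.8/z) · ln([Mg²⁺]_out/[Mg²⁺]_in) with z = +2.
= (25.8/2) · ln(0.887/1.17) = 12.90 · ln(0.7581)
= 12.90 · (-0.2769) = -3.57 mV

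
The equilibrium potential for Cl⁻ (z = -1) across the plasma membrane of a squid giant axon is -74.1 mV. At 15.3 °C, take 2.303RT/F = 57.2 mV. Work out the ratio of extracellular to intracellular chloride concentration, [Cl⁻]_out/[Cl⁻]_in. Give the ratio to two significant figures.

log₁₀([out]/[in]) = E·z/(57.2) = -74.1 × -1 / 57.2 = 1.2955
[out]/[in] = 10^(1.2955) = 19.74

20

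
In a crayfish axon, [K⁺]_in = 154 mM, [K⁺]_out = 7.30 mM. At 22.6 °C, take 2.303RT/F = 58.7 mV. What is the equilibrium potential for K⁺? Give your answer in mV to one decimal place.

E = (58.7/z) · log₁₀([K⁺]_out/[K⁺]_in) with z = +1.
= (58.7/1) · log₁₀(7.30/154) = 58.70 · log₁₀(0.0474)
= 58.70 · (-1.3242) = -77.73 mV

-77.7 mV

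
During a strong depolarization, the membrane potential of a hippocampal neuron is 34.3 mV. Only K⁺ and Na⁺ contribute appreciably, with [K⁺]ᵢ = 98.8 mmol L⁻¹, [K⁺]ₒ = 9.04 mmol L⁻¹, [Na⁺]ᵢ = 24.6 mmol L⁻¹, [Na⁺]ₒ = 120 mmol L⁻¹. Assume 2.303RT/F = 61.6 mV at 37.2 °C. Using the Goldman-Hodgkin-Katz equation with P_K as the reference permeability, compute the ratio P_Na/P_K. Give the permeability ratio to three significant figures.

11.1

Let α = P_Na/P_K. GHK: Vm = 61.6·log₁₀[(Kₒ + α·Naₒ)/(Kᵢ + α·Naᵢ)].
10^(Vm/61.6) = 10^(34.3/61.6) = 3.6043
So 3.6043·(Kᵢ + α·Naᵢ) = Kₒ + α·Naₒ → α = (3.6043·98.8 − 9.04) / (120.0 − 3.6043·24.6)
α = (356.1 − 9.04) / (120.0 − 88.67) = 347.1/31.33 = 11.08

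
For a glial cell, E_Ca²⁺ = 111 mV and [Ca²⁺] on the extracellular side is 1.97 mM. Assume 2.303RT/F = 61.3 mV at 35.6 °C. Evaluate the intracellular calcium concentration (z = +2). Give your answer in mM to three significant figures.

0.000471 mM

Nernst: E = (61.3/2) · log₁₀([out]/[in]), so log₁₀([out]/[in]) = 111.0 × 2 / 61.3 = 3.6215.
[out]/[in] = 10^(3.6215) = 4183.
[in] = 1.97 / 4183 = 0.0004709 mM.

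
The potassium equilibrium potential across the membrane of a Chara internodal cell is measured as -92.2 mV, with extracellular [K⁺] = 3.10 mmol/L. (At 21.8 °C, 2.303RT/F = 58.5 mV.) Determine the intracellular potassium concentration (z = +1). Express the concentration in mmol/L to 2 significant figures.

Nernst: E = (58.5/1) · log₁₀([out]/[in]), so log₁₀([out]/[in]) = -92.2 × 1 / 58.5 = -1.5761.
[out]/[in] = 10^(-1.5761) = 0.02654.
[in] = 3.10 / 0.02654 = 116.8 mmol/L.

120 mmol/L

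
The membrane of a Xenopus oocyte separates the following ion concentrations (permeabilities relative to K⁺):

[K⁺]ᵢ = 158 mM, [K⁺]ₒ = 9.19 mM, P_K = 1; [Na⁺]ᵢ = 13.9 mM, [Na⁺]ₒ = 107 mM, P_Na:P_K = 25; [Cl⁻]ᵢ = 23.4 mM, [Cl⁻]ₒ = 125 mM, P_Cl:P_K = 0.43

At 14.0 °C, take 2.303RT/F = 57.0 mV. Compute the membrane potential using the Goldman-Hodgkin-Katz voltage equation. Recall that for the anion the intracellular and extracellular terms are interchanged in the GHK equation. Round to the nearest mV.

39 mV

Vm = 57.0 · log₁₀[(Σ P·[cation]ₒ + Σ P·[anion]ᵢ) / (Σ P·[cation]ᵢ + Σ P·[anion]ₒ)]
Numerator = 1×9.19 + 25×107 + 0.43×23.4 = 2694
Denominator = 1×158 + 25×13.9 + 0.43×125 = 559.2
Vm = 57.0 · log₁₀(4.8176) = 57.0 × (0.6828) = 38.92 mV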